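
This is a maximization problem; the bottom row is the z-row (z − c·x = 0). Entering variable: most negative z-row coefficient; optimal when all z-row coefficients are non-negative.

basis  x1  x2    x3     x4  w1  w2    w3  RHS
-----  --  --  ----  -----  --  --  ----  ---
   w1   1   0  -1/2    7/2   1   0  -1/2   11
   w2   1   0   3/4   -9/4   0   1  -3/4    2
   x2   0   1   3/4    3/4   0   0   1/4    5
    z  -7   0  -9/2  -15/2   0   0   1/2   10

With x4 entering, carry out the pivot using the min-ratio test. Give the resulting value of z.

235/7

Ratio test on column x4 — row 1: 11/(7/2) = 22/7; row 2: entry -9/4 ≤ 0; row 3: 5/(3/4) = 20/3. Minimum is 22/7 at row 1 (w1 leaves); pivot element 7/2.
Pivot on row 1; the z-row RHS becomes 10 − (-15/2)·(22/7) = 235/7.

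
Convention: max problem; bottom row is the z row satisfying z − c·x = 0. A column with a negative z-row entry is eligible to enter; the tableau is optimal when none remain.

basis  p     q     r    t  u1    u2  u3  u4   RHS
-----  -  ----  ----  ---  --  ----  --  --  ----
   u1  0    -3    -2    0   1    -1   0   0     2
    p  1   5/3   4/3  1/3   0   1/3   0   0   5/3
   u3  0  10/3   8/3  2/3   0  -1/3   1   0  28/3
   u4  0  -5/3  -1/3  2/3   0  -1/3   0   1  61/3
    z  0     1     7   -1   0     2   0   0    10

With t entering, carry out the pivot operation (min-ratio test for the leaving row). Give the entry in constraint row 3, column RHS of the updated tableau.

Ratio test on column t — row 1: entry 0 ≤ 0; row 2: (5/3)/(1/3) = 5; row 3: (28/3)/(2/3) = 14; row 4: (61/3)/(2/3) = 61/2. Minimum is 5 at row 2 (p leaves); pivot element 1/3.
Divide row 2 by 1/3; eliminate column t from the other rows.
Row 3 update in column RHS: 28/3 − (2/3)·5 = 6.

6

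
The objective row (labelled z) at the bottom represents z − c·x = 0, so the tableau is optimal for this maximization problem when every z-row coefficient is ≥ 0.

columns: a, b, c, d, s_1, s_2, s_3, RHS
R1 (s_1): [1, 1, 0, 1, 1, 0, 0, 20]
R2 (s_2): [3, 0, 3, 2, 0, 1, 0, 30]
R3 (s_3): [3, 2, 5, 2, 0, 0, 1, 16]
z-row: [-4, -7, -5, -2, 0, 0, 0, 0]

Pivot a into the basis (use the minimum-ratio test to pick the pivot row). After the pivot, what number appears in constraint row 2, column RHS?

14

Ratio test on column a — row 1: 20/1 = 20; row 2: 30/3 = 10; row 3: 16/3 = 16/3. Minimum is 16/3 at row 3 (s_3 leaves); pivot element 3.
Divide row 3 by 3; eliminate column a from the other rows.
Row 2 update in column RHS: 30 − 3·(16/3) = 14.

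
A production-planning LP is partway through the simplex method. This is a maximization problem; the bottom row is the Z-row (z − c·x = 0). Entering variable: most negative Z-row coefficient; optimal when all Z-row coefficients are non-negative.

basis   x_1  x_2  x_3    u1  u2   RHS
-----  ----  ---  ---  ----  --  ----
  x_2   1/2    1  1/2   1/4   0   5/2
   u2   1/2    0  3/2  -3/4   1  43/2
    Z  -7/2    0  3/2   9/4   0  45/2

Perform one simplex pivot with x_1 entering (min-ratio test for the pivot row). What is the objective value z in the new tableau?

40

Ratio test on column x_1 — row 1: (5/2)/(1/2) = 5; row 2: (43/2)/(1/2) = 43. Minimum is 5 at row 1 (x_2 leaves); pivot element 1/2.
Pivot on row 1; the Z-row RHS becomes 45/2 − (-7/2)·5 = 40.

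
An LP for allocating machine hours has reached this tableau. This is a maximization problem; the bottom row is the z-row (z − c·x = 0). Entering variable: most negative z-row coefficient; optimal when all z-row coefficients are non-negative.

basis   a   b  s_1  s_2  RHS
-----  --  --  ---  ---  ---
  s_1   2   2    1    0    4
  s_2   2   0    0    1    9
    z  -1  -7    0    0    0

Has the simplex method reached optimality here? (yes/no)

no

The z-row has a negative entry -7 in column b, so it is not optimal.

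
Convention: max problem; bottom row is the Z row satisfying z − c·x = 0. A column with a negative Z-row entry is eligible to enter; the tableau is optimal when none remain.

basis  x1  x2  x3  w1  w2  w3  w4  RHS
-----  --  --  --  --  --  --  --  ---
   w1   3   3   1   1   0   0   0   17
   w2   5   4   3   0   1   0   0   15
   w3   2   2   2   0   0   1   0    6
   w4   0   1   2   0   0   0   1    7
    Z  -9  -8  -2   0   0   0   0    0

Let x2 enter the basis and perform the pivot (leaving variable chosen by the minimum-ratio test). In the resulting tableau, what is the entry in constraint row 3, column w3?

1/2

Ratio test on column x2 — row 1: 17/3 = 17/3; row 2: 15/4 = 15/4; row 3: 6/2 = 3; row 4: 7/1 = 7. Minimum is 3 at row 3 (w3 leaves); pivot element 2.
Divide row 3 by 2; eliminate column x2 from the other rows.
In the new row 3, the w3 entry is the old entry divided by the pivot: 1/2 = 1/2.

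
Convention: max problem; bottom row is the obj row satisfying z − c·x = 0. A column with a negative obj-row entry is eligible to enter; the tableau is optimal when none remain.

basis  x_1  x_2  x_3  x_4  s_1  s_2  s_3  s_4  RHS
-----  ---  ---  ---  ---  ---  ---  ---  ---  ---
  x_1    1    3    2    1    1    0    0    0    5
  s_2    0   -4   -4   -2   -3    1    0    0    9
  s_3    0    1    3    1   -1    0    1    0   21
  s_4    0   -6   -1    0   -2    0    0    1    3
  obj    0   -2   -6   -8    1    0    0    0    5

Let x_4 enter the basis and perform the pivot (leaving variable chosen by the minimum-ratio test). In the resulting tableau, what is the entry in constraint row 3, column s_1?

Ratio test on column x_4 — row 1: 5/1 = 5; row 2: entry -2 ≤ 0; row 3: 21/1 = 21; row 4: entry 0 ≤ 0. Minimum is 5 at row 1 (x_1 leaves); pivot element 1.
Divide row 1 by 1; eliminate column x_4 from the other rows.
Row 3 update in column s_1: -1 − 1·1 = -2.

-2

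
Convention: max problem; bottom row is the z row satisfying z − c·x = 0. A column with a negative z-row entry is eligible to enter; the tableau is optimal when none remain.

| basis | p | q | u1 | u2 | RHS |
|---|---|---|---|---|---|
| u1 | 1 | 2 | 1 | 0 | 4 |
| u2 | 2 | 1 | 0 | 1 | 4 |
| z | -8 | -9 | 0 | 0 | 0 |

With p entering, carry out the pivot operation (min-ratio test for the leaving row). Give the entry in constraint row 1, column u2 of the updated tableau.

-1/2

Ratio test on column p — row 1: 4/1 = 4; row 2: 4/2 = 2. Minimum is 2 at row 2 (u2 leaves); pivot element 2.
Divide row 2 by 2; eliminate column p from the other rows.
Row 1 update in column u2: 0 − 1·(1/2) = -1/2.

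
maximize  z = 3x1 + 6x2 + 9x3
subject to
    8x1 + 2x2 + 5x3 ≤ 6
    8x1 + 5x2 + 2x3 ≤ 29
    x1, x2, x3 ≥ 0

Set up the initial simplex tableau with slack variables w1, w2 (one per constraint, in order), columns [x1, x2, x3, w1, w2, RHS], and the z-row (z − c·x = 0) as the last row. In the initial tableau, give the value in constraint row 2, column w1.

Slack w1 belongs to constraint 1; its column is the unit vector e_1, so the entry in row 2 is 0.

0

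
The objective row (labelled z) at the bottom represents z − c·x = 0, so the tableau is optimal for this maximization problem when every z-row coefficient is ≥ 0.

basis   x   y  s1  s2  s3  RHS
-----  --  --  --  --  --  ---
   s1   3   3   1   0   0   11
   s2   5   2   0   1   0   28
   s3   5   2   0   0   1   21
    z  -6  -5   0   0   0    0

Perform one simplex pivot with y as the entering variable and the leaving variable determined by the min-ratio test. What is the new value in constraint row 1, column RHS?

11/3

Ratio test on column y — row 1: 11/3 = 11/3; row 2: 28/2 = 14; row 3: 21/2 = 21/2. Minimum is 11/3 at row 1 (s1 leaves); pivot element 3.
Divide row 1 by 3; eliminate column y from the other rows.
In the new row 1, the RHS entry is the old entry divided by the pivot: 11/3 = 11/3.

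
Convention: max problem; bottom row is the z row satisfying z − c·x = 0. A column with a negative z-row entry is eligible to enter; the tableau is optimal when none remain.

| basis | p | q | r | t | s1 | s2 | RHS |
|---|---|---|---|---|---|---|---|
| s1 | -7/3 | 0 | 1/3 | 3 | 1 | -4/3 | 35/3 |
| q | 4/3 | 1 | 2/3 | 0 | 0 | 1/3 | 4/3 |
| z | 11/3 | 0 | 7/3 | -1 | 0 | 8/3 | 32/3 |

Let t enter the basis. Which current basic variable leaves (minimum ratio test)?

Column t entries and ratios — s1: (35/3)/3 = 35/9; q: 0 ≤ 0, skip.
Smallest ratio is 35/9 in the row of s1, so s1 leaves.

s1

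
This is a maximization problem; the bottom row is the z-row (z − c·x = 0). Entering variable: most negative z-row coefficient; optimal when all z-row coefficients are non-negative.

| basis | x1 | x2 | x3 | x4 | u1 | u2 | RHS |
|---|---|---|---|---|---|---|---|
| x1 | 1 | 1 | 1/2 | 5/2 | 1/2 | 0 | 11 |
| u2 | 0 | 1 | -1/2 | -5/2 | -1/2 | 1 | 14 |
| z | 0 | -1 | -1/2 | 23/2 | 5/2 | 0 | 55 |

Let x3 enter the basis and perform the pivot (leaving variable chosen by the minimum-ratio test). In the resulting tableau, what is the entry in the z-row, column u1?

3

Ratio test on column x3 — row 1: 11/(1/2) = 22; row 2: entry -1/2 ≤ 0. Minimum is 22 at row 1 (x1 leaves); pivot element 1/2.
Divide row 1 by 1/2; eliminate column x3 from the other rows.
z-row update in column u1: 5/2 − (-1/2)·1 = 3.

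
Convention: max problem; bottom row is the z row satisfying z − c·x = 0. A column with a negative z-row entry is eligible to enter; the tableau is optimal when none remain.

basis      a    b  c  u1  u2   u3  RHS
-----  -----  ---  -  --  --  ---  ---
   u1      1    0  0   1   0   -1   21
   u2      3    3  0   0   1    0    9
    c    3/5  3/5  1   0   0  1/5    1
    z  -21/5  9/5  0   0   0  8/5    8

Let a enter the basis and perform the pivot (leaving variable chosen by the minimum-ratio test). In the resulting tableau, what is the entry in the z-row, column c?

Ratio test on column a — row 1: 21/1 = 21; row 2: 9/3 = 3; row 3: 1/(3/5) = 5/3. Minimum is 5/3 at row 3 (c leaves); pivot element 3/5.
Divide row 3 by 3/5; eliminate column a from the other rows.
z-row update in column c: 0 − (-21/5)·(5/3) = 7.

7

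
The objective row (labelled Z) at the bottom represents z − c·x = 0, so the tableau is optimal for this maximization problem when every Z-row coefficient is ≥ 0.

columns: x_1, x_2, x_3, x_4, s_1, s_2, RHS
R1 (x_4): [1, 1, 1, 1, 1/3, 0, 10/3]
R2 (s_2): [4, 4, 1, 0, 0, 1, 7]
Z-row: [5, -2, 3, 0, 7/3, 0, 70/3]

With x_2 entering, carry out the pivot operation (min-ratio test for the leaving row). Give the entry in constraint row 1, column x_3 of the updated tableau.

Ratio test on column x_2 — row 1: (10/3)/1 = 10/3; row 2: 7/4 = 7/4. Minimum is 7/4 at row 2 (s_2 leaves); pivot element 4.
Divide row 2 by 4; eliminate column x_2 from the other rows.
Row 1 update in column x_3: 1 − 1·(1/4) = 3/4.

3/4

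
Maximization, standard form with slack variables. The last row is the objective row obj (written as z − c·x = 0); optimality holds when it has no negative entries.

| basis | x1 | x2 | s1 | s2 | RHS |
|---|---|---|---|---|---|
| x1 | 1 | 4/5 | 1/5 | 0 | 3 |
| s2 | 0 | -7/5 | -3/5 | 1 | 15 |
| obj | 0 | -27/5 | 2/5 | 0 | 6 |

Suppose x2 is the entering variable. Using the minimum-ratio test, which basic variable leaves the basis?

Column x2 entries and ratios — x1: 3/(4/5) = 15/4; s2: -7/5 ≤ 0, skip.
Smallest ratio is 15/4 in the row of x1, so x1 leaves.

x1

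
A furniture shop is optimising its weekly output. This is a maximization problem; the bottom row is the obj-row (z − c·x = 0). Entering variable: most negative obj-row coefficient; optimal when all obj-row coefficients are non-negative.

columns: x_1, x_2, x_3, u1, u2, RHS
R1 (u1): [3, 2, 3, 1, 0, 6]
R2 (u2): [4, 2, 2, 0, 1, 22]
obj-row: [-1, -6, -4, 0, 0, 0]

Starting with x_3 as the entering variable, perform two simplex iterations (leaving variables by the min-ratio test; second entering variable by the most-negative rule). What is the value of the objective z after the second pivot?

Ratio test on column x_3 — row 1: 6/3 = 2; row 2: 22/2 = 11. Minimum is 2 at row 1 (u1 leaves); pivot element 3.
Pivot on row 1; the obj-row RHS becomes 0 − (-4)·2 = 8.
Next entering variable (most negative obj-row entry -10/3): x_2.
Ratio test on column x_2 — row 1: 2/(2/3) = 3; row 2: 18/(2/3) = 27. Minimum is 3 at row 1 (x_3 leaves); pivot element 2/3.
After the second pivot the obj-row RHS is 8 − (-10/3)·3 = 18.

18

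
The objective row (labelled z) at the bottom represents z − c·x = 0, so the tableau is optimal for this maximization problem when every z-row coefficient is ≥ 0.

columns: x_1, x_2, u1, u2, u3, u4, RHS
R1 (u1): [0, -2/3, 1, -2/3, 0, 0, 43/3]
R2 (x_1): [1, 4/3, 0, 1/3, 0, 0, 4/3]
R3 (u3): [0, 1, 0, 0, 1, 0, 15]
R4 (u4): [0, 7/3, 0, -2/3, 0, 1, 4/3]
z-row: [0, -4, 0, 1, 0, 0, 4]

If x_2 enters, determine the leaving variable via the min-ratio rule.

Column x_2 entries and ratios — u1: -2/3 ≤ 0, skip; x_1: (4/3)/(4/3) = 1; u3: 15/1 = 15; u4: (4/3)/(7/3) = 4/7.
Smallest ratio is 4/7 in the row of u4, so u4 leaves.

u4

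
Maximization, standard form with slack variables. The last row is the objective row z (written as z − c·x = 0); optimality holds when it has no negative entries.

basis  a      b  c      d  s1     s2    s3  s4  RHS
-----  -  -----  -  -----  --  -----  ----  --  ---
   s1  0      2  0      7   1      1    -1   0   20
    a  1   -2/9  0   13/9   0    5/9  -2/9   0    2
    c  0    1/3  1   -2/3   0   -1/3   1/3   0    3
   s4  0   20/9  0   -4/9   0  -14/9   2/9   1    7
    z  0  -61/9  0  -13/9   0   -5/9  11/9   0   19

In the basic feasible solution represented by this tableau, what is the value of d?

d is not in the basis, so in the current basic feasible solution d = 0.

0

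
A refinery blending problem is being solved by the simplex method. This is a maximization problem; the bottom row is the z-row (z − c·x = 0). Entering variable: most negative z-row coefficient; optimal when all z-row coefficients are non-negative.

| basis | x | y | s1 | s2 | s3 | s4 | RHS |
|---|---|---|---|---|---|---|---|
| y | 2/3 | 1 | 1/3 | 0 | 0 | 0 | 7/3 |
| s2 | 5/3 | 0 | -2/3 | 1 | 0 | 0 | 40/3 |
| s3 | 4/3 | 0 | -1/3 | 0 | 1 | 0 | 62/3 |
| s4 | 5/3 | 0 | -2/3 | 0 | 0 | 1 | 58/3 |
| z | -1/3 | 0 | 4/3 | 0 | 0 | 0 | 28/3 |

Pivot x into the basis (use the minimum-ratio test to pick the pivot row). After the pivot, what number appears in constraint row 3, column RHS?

16

Ratio test on column x — row 1: (7/3)/(2/3) = 7/2; row 2: (40/3)/(5/3) = 8; row 3: (62/3)/(4/3) = 31/2; row 4: (58/3)/(5/3) = 58/5. Minimum is 7/2 at row 1 (y leaves); pivot element 2/3.
Divide row 1 by 2/3; eliminate column x from the other rows.
Row 3 update in column RHS: 62/3 − (4/3)·(7/2) = 16.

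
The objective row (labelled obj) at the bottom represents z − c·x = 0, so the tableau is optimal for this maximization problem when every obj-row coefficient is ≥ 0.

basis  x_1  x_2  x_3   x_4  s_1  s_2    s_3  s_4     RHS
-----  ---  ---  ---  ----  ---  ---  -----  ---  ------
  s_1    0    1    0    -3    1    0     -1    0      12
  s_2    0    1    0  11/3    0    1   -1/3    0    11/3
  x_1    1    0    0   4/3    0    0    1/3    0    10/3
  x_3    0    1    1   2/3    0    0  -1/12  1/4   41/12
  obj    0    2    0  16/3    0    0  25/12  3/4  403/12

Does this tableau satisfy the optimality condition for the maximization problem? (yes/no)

Every obj-row coefficient is ≥ 0, so the tableau is optimal.

yes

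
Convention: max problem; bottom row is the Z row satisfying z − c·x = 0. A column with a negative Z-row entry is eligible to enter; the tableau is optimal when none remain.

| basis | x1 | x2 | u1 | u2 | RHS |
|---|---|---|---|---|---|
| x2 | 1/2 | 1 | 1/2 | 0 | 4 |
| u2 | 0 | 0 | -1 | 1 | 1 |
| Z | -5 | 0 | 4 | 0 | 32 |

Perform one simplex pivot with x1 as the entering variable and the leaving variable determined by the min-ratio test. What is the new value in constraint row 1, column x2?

2

Ratio test on column x1 — row 1: 4/(1/2) = 8; row 2: entry 0 ≤ 0. Minimum is 8 at row 1 (x2 leaves); pivot element 1/2.
Divide row 1 by 1/2; eliminate column x1 from the other rows.
In the new row 1, the x2 entry is the old entry divided by the pivot: 1/(1/2) = 2.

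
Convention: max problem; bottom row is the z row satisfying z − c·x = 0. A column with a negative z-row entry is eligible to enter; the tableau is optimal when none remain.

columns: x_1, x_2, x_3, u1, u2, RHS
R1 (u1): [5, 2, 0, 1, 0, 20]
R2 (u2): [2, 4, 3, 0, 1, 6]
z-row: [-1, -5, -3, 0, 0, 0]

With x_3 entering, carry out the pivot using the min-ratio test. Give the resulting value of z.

Ratio test on column x_3 — row 1: entry 0 ≤ 0; row 2: 6/3 = 2. Minimum is 2 at row 2 (u2 leaves); pivot element 3.
Pivot on row 2; the z-row RHS becomes 0 − (-3)·2 = 6.

6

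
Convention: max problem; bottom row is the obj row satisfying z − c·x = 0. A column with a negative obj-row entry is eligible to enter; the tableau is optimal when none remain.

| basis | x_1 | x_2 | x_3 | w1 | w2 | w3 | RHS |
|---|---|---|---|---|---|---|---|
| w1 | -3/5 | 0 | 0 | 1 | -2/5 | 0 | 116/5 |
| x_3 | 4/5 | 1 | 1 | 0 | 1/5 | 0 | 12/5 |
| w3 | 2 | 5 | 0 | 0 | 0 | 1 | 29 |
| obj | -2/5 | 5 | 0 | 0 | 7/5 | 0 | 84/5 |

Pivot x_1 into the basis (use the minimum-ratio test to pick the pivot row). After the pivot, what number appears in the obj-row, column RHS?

18

Ratio test on column x_1 — row 1: entry -3/5 ≤ 0; row 2: (12/5)/(4/5) = 3; row 3: 29/2 = 29/2. Minimum is 3 at row 2 (x_3 leaves); pivot element 4/5.
Divide row 2 by 4/5; eliminate column x_1 from the other rows.
obj-row update in column RHS: 84/5 − (-2/5)·3 = 18.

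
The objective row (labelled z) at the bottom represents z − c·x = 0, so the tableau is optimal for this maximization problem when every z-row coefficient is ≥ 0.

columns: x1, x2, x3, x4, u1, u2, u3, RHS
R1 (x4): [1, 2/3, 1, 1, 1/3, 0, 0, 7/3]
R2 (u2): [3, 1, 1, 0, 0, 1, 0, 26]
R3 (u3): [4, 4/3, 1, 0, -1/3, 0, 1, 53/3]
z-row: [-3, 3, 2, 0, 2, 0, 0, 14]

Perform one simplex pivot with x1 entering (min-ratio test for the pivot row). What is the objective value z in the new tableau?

Ratio test on column x1 — row 1: (7/3)/1 = 7/3; row 2: 26/3 = 26/3; row 3: (53/3)/4 = 53/12. Minimum is 7/3 at row 1 (x4 leaves); pivot element 1.
Pivot on row 1; the z-row RHS becomes 14 − (-3)·(7/3) = 21.

21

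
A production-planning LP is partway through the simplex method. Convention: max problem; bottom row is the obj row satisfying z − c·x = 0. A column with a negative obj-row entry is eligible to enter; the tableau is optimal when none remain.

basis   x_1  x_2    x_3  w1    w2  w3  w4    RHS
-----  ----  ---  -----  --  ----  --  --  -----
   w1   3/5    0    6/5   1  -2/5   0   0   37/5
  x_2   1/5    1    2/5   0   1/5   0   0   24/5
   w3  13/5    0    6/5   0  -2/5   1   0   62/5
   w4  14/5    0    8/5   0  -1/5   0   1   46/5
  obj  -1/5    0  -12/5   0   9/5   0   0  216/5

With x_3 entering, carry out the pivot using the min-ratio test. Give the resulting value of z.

57

Ratio test on column x_3 — row 1: (37/5)/(6/5) = 37/6; row 2: (24/5)/(2/5) = 12; row 3: (62/5)/(6/5) = 31/3; row 4: (46/5)/(8/5) = 23/4. Minimum is 23/4 at row 4 (w4 leaves); pivot element 8/5.
Pivot on row 4; the obj-row RHS becomes 216/5 − (-12/5)·(23/4) = 57.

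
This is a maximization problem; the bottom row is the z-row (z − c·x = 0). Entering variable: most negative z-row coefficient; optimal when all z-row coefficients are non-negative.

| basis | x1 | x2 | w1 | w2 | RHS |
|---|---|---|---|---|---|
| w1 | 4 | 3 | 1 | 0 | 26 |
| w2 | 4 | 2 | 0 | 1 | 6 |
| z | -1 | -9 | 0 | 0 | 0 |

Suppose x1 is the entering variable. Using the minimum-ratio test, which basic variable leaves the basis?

w2

Column x1 entries and ratios — w1: 26/4 = 13/2; w2: 6/4 = 3/2.
Smallest ratio is 3/2 in the row of w2, so w2 leaves.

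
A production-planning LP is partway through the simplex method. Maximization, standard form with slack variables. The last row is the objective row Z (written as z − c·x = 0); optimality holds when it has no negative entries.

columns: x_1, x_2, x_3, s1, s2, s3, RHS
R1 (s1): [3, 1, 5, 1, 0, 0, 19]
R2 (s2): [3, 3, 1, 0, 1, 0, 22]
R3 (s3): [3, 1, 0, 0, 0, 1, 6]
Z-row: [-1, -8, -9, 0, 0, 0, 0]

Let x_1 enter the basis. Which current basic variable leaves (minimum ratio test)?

s3

Column x_1 entries and ratios — s1: 19/3 = 19/3; s2: 22/3 = 22/3; s3: 6/3 = 2.
Smallest ratio is 2 in the row of s3, so s3 leaves.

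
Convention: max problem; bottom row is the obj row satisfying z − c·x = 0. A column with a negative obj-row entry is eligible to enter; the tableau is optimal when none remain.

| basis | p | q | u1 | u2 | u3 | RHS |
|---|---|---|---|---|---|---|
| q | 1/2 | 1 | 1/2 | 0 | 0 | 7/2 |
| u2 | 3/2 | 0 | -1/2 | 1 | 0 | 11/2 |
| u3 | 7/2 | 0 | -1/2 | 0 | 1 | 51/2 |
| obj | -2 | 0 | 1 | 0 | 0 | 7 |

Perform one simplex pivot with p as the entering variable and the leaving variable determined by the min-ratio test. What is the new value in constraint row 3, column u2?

-7/3

Ratio test on column p — row 1: (7/2)/(1/2) = 7; row 2: (11/2)/(3/2) = 11/3; row 3: (51/2)/(7/2) = 51/7. Minimum is 11/3 at row 2 (u2 leaves); pivot element 3/2.
Divide row 2 by 3/2; eliminate column p from the other rows.
Row 3 update in column u2: 0 − (7/2)·(2/3) = -7/3.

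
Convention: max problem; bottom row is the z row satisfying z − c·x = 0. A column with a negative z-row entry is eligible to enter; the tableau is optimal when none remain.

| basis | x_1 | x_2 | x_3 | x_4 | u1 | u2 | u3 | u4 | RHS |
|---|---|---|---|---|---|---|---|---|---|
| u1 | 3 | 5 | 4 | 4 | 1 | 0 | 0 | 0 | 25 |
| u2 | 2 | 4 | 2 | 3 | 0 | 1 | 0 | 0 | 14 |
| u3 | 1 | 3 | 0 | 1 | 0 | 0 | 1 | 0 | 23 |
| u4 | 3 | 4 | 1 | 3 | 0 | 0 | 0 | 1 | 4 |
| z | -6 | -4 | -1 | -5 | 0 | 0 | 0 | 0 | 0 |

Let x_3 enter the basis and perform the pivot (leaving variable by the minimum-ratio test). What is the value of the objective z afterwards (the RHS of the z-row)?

4

Ratio test on column x_3 — row 1: 25/4 = 25/4; row 2: 14/2 = 7; row 3: entry 0 ≤ 0; row 4: 4/1 = 4. Minimum is 4 at row 4 (u4 leaves); pivot element 1.
Pivot on row 4; the z-row RHS becomes 0 − (-1)·4 = 4.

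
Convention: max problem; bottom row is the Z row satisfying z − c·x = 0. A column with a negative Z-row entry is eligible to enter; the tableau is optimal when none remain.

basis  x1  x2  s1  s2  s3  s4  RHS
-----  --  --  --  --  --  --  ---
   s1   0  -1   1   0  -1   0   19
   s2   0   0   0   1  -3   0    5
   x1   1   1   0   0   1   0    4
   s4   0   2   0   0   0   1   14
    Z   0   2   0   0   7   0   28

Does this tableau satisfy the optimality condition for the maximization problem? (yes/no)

Every Z-row coefficient is ≥ 0, so the tableau is optimal.

yes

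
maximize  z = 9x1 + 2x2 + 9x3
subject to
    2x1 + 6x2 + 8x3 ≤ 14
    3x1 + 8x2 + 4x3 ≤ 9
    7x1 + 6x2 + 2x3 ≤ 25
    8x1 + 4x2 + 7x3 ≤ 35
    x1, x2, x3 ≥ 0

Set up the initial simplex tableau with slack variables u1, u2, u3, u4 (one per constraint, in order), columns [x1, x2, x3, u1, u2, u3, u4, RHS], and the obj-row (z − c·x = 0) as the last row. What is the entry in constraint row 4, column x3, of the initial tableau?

7

Constraint 4 has coefficient 7 on x3.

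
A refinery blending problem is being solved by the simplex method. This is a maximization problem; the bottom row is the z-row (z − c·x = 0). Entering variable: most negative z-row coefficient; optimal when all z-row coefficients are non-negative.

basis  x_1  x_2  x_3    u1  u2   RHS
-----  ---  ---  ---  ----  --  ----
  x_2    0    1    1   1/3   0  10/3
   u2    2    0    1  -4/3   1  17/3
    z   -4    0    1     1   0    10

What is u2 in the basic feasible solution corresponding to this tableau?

u2 is basic (row 2); its value is the RHS of that row, 17/3.

17/3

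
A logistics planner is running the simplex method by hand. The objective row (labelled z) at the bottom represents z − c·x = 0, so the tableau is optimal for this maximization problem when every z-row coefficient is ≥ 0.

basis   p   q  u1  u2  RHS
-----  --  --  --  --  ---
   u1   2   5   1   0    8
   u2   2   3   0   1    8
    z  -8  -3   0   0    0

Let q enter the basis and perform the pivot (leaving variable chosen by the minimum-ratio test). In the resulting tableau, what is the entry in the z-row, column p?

-34/5

Ratio test on column q — row 1: 8/5 = 8/5; row 2: 8/3 = 8/3. Minimum is 8/5 at row 1 (u1 leaves); pivot element 5.
Divide row 1 by 5; eliminate column q from the other rows.
z-row update in column p: -8 − (-3)·(2/5) = -34/5.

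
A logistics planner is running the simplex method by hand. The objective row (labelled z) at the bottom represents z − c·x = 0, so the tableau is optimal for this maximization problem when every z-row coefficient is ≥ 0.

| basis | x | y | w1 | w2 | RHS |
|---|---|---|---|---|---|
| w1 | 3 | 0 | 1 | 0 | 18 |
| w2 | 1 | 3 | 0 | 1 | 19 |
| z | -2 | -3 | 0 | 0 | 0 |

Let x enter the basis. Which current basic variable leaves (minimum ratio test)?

w1

Column x entries and ratios — w1: 18/3 = 6; w2: 19/1 = 19.
Smallest ratio is 6 in the row of w1, so w1 leaves.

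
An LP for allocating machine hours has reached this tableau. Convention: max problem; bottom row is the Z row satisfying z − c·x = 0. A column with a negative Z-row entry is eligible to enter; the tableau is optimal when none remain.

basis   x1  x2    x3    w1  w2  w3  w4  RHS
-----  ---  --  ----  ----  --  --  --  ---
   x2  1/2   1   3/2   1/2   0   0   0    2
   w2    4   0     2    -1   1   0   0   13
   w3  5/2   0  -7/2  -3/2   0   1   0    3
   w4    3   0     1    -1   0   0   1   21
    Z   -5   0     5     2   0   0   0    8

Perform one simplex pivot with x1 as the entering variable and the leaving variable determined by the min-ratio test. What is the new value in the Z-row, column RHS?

14

Ratio test on column x1 — row 1: 2/(1/2) = 4; row 2: 13/4 = 13/4; row 3: 3/(5/2) = 6/5; row 4: 21/3 = 7. Minimum is 6/5 at row 3 (w3 leaves); pivot element 5/2.
Divide row 3 by 5/2; eliminate column x1 from the other rows.
Z-row update in column RHS: 8 − (-5)·(6/5) = 14.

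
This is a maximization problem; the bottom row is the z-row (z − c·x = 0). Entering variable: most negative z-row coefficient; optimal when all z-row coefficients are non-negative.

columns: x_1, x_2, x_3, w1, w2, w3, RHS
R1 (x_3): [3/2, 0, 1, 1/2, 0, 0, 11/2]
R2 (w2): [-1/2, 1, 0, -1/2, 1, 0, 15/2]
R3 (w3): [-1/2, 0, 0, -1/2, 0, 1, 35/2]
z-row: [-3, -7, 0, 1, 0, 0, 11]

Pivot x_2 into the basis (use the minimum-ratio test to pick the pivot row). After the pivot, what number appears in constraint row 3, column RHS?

35/2

Ratio test on column x_2 — row 1: entry 0 ≤ 0; row 2: (15/2)/1 = 15/2; row 3: entry 0 ≤ 0. Minimum is 15/2 at row 2 (w2 leaves); pivot element 1.
Divide row 2 by 1; eliminate column x_2 from the other rows.
Row 3 update in column RHS: 35/2 − 0·(15/2) = 35/2.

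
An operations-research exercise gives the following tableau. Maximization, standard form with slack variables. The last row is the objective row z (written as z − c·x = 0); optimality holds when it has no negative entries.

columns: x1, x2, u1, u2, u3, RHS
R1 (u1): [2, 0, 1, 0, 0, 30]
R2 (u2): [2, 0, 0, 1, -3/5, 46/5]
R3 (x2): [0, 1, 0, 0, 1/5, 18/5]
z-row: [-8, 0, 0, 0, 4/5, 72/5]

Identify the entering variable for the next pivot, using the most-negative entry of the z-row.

x1

Negative z-row entries: x1: -8.
The most negative is -8 in column x1, so x1 enters.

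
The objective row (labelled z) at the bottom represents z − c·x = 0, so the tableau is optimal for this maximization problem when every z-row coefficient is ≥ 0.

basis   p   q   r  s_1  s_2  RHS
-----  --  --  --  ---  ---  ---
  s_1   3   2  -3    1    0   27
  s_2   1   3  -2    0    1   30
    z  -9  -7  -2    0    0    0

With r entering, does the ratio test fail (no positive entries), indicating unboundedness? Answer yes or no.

yes

Every constraint-row entry in column r is ≤ 0, so increasing r is unbounded.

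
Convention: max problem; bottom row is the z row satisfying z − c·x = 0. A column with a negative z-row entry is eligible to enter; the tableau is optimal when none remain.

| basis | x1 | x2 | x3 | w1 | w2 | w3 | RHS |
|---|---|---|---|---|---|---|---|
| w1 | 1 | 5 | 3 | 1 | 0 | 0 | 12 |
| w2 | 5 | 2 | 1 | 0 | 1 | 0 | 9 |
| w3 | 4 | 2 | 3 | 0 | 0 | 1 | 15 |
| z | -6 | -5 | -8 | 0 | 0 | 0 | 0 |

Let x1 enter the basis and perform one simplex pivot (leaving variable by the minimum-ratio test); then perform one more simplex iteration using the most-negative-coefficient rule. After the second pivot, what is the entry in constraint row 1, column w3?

Ratio test on column x1 — row 1: 12/1 = 12; row 2: 9/5 = 9/5; row 3: 15/4 = 15/4. Minimum is 9/5 at row 2 (w2 leaves); pivot element 5.
Divide row 2 by 5; eliminate column x1 from the other rows.
Second iteration: most negative z-row entry is -34/5 in column x3, so x3 enters.
Ratio test on column x3 — row 1: (51/5)/(14/5) = 51/14; row 2: (9/5)/(1/5) = 9; row 3: (39/5)/(11/5) = 39/11. Minimum is 39/11 at row 3 (w3 leaves); pivot element 11/5.
Divide row 3 by 11/5; eliminate column x3 from the other rows.
After both pivots, the entry at constraint row 1, column w3 is -14/11.

-14/11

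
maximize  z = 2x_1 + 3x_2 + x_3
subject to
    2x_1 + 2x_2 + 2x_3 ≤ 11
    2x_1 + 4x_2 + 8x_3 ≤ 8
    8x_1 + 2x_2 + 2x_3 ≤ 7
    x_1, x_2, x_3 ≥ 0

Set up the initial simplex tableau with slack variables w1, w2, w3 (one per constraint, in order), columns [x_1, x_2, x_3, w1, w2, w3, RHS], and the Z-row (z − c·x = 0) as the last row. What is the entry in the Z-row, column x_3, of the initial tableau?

-1

The Z-row carries the negated objective coefficients: the x_3 entry is -1.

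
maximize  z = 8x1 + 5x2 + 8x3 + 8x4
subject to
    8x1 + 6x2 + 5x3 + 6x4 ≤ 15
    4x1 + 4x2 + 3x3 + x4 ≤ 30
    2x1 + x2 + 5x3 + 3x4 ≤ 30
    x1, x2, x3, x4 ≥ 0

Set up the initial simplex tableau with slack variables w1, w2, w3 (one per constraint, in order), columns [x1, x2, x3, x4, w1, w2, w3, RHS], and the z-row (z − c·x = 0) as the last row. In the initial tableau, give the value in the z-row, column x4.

-8

The z-row carries the negated objective coefficients: the x4 entry is -8.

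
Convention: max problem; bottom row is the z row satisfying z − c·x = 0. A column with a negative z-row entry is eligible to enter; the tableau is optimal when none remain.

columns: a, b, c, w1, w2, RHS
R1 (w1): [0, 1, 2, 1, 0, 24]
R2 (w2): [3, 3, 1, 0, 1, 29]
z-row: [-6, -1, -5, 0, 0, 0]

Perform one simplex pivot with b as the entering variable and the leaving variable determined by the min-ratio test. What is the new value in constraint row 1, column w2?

Ratio test on column b — row 1: 24/1 = 24; row 2: 29/3 = 29/3. Minimum is 29/3 at row 2 (w2 leaves); pivot element 3.
Divide row 2 by 3; eliminate column b from the other rows.
Row 1 update in column w2: 0 − 1·(1/3) = -1/3.

-1/3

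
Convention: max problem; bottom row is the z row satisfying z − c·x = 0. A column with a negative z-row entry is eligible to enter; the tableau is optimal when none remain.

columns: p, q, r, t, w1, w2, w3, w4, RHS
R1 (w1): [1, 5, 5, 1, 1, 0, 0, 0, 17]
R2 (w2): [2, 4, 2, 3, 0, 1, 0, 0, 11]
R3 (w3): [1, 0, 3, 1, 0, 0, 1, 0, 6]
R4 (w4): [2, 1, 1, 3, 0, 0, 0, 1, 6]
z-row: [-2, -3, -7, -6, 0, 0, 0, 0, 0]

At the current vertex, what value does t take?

t is not in the basis, so in the current basic feasible solution t = 0.

0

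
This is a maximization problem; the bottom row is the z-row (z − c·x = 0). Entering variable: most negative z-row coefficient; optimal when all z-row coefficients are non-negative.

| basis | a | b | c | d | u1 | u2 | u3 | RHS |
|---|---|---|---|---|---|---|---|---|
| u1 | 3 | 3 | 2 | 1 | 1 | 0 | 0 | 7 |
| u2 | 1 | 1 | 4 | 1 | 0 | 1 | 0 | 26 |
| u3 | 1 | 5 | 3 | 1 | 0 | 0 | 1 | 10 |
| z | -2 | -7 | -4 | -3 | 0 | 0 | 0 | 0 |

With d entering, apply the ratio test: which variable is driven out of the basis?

Column d entries and ratios — u1: 7/1 = 7; u2: 26/1 = 26; u3: 10/1 = 10.
Smallest ratio is 7 in the row of u1, so u1 leaves.

u1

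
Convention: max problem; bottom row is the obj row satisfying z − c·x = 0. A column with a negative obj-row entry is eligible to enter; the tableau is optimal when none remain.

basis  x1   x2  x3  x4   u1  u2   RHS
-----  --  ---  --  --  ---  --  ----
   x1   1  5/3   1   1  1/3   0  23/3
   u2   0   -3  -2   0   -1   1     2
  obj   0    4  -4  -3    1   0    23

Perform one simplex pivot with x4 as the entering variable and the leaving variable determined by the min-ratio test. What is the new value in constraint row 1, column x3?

1

Ratio test on column x4 — row 1: (23/3)/1 = 23/3; row 2: entry 0 ≤ 0. Minimum is 23/3 at row 1 (x1 leaves); pivot element 1.
Divide row 1 by 1; eliminate column x4 from the other rows.
In the new row 1, the x3 entry is the old entry divided by the pivot: 1/1 = 1.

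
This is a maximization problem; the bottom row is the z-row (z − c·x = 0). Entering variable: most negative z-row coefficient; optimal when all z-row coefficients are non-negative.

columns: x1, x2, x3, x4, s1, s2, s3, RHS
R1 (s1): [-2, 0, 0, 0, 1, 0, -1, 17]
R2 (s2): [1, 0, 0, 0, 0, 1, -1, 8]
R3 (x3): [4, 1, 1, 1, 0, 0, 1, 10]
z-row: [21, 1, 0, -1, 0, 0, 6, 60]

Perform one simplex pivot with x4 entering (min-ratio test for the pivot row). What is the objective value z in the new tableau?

Ratio test on column x4 — row 1: entry 0 ≤ 0; row 2: entry 0 ≤ 0; row 3: 10/1 = 10. Minimum is 10 at row 3 (x3 leaves); pivot element 1.
Pivot on row 3; the z-row RHS becomes 60 − (-1)·10 = 70.

70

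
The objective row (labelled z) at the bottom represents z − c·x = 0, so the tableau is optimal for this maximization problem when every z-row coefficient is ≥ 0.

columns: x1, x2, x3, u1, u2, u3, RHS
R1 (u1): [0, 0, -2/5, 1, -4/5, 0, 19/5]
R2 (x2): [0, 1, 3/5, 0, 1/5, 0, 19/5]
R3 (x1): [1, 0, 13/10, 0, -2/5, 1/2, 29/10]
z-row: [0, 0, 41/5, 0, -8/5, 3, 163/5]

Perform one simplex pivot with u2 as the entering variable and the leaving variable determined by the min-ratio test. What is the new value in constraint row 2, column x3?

3

Ratio test on column u2 — row 1: entry -4/5 ≤ 0; row 2: (19/5)/(1/5) = 19; row 3: entry -2/5 ≤ 0. Minimum is 19 at row 2 (x2 leaves); pivot element 1/5.
Divide row 2 by 1/5; eliminate column u2 from the other rows.
In the new row 2, the x3 entry is the old entry divided by the pivot: (3/5)/(1/5) = 3.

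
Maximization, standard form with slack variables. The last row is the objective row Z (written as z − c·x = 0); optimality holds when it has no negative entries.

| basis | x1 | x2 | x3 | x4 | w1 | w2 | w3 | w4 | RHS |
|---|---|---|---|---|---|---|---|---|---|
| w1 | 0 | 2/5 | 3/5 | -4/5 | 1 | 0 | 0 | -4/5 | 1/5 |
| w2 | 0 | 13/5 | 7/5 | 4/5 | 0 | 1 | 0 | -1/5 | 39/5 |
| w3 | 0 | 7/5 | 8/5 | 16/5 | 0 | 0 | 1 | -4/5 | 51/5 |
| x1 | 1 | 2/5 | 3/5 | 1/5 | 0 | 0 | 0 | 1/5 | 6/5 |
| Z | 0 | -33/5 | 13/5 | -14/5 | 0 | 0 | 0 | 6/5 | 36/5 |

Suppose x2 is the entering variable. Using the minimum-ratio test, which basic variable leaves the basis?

Column x2 entries and ratios — w1: (1/5)/(2/5) = 1/2; w2: (39/5)/(13/5) = 3; w3: (51/5)/(7/5) = 51/7; x1: (6/5)/(2/5) = 3.
Smallest ratio is 1/2 in the row of w1, so w1 leaves.

w1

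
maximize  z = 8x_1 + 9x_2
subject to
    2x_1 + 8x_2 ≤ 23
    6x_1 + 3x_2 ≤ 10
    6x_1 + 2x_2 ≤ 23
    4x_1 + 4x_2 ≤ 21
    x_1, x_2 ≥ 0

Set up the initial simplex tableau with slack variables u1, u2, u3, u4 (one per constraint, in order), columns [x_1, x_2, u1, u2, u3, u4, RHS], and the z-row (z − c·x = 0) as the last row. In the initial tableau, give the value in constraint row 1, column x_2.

8

Constraint 1 has coefficient 8 on x_2.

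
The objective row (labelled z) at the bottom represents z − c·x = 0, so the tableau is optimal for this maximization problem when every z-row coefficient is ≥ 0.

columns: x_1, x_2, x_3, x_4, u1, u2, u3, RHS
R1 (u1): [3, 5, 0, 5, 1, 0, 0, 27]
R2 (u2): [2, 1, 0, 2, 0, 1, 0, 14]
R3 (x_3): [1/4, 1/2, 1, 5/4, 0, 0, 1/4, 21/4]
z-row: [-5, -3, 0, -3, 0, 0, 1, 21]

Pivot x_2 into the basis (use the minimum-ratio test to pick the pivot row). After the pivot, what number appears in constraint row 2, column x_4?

Ratio test on column x_2 — row 1: 27/5 = 27/5; row 2: 14/1 = 14; row 3: (21/4)/(1/2) = 21/2. Minimum is 27/5 at row 1 (u1 leaves); pivot element 5.
Divide row 1 by 5; eliminate column x_2 from the other rows.
Row 2 update in column x_4: 2 − 1·1 = 1.

1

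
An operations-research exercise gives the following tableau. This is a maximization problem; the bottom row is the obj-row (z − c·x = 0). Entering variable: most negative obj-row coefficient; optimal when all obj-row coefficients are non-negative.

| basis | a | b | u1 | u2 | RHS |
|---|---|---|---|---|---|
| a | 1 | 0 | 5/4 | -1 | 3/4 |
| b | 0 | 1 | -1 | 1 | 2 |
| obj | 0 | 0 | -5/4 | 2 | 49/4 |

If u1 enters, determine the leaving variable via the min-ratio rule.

Column u1 entries and ratios — a: (3/4)/(5/4) = 3/5; b: -1 ≤ 0, skip.
Smallest ratio is 3/5 in the row of a, so a leaves.

a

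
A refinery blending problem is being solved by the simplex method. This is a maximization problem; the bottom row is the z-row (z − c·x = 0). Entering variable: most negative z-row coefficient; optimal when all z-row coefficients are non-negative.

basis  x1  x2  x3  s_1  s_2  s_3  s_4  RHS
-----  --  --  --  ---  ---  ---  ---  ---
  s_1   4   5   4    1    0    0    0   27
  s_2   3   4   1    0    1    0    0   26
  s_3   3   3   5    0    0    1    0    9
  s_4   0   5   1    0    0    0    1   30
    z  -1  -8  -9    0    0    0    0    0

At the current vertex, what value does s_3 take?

s_3 is basic (row 3); its value is the RHS of that row, 9.

9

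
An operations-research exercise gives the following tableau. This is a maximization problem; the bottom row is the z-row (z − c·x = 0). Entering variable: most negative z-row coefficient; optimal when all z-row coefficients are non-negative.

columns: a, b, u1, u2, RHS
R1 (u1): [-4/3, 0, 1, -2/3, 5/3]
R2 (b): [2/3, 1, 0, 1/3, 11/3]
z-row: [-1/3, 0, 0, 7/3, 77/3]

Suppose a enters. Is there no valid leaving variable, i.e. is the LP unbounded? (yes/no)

Column a has positive entries in row(s) 2, so the ratio test bounds it — not unbounded.

no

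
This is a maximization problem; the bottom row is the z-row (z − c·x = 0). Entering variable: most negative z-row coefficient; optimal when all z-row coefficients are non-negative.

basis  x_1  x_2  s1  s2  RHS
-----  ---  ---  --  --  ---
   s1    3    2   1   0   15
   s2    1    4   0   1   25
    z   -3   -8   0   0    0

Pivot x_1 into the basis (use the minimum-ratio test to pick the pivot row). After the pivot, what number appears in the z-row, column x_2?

Ratio test on column x_1 — row 1: 15/3 = 5; row 2: 25/1 = 25. Minimum is 5 at row 1 (s1 leaves); pivot element 3.
Divide row 1 by 3; eliminate column x_1 from the other rows.
z-row update in column x_2: -8 − (-3)·(2/3) = -6.

-6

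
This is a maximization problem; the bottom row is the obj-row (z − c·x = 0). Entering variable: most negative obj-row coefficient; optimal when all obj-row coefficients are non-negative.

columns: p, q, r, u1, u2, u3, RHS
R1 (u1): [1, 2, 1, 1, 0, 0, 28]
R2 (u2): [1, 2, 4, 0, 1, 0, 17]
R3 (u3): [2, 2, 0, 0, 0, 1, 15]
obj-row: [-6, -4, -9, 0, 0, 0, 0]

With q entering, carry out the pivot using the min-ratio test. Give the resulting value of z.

30

Ratio test on column q — row 1: 28/2 = 14; row 2: 17/2 = 17/2; row 3: 15/2 = 15/2. Minimum is 15/2 at row 3 (u3 leaves); pivot element 2.
Pivot on row 3; the obj-row RHS becomes 0 − (-4)·(15/2) = 30.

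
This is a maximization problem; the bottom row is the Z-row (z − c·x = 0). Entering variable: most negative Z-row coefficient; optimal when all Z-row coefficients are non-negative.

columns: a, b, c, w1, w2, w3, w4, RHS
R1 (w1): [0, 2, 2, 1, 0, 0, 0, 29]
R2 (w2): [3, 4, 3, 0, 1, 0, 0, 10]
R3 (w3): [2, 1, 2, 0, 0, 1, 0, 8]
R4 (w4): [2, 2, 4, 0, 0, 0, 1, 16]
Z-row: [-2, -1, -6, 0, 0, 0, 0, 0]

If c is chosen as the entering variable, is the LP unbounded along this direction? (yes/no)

no

Column c has positive entries in row(s) 1, 2, 3, 4, so the ratio test bounds it — not unbounded.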